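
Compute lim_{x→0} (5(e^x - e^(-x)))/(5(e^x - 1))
Both numerator and denominator → 0 as x → 0; this is a 0/0 indeterminate form.
Expand each to leading order near x = 0: numerator ~ 10·x, denominator ~ 5·x.
The limit of the ratio is 2.

Final answer: 2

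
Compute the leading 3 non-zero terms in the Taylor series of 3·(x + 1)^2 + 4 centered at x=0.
3·x^2 + 6·x + 7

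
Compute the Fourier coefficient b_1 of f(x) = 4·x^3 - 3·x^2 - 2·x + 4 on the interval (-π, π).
b_1 = (1/π) ∫_{-π}^{π} f(x)·sin(1x) dx.
Evaluate the integral (use parity and integration by parts as needed): b_1 = -52 + 8·π^2.

Final answer: -52 + 8·π^2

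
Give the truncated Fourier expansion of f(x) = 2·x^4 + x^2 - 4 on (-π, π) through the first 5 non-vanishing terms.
(92 - 16·π^2)·cos(x) + (-5 + 4·π^2)·cos(2·x) + (20/27 - 16·π^2/9)·cos(3·x) + (-1/8 + π^2)·cos(4·x) - 4 + π^2/3 + 2·π^4/5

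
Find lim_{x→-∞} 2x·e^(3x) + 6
The product is a 0·∞ indeterminate form at x → -∞.
Rewrite the product as 2x / e^(-3x) (an ∞/∞ form) and apply L'Hôpital, or use the standard hierarchy e^(3|x|) ≫ |x| as x → -∞.
The indeterminate product → 0, so the limit = 6.

Final answer: 6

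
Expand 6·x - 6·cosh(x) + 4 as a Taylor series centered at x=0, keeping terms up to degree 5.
-x^4/4 - 3·x^2 + 6·x - 2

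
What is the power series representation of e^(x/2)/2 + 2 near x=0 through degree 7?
x^7/1290240 + x^6/92160 + x^5/7680 + x^4/768 + x^3/96 + x^2/16 + x/4 + 5/2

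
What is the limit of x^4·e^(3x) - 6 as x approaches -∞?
The product is a 0·∞ indeterminate form at x → -∞.
Rewrite the product as x^4 / e^(-3x) (an ∞/∞ form) and apply L'Hôpital, or use the standard hierarchy e^(3|x|) ≫ |x^4| as x → -∞.
The indeterminate product → 0, so the limit = -6.

Final answer: -6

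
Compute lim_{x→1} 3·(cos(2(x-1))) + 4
Direct substitution at x = 1 gives 7.

Final answer: 7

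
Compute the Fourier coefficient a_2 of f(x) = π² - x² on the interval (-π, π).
a_2 = (1/π) ∫_{-π}^{π} f(x)·cos(2x) dx.
Evaluate the integral (use parity and integration by parts as needed): a_2 = -1.

Final answer: -1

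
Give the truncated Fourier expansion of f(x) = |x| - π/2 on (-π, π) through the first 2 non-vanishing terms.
-4·cos(x)/π - 4·cos(3·x)/(9·π)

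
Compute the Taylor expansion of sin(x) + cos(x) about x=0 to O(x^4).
-x^3/6 - x^2/2 + x + 1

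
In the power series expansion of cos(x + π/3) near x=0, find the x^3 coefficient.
Expand to order 3: cos(x + π/3) = √(3)·x^3/12 - x^2/4 - √(3)·x/2 + 1/2 + O(x^4).
The coefficient of x^3 is √(3)/12.

Final answer: √(3)/12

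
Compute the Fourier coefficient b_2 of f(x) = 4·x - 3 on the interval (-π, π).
b_2 = (1/π) ∫_{-π}^{π} f(x)·sin(2x) dx.
Evaluate the integral (use parity and integration by parts as needed): b_2 = -4.

Final answer: -4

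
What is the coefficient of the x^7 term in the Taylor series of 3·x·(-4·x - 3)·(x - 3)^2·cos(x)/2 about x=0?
Expand to order 7: 3·x·(-4·x - 3)·(x - 3)^2·cos(x)/2 = 219·x^7/160 + 15·x^6/8 - 279·x^5/16 + 15·x^4/2 + 207·x^3/4 - 27·x^2 - 81·x/2 + O(x^8).
The coefficient of x^7 is 219/160.

Final answer: 219/160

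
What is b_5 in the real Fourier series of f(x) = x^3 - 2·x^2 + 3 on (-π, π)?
b_5 = (1/π) ∫_{-π}^{π} f(x)·sin(5x) dx.
Evaluate the integral (use parity and integration by parts as needed): b_5 = -12/125 + 2·π^2/5.

Final answer: -12/125 + 2·π^2/5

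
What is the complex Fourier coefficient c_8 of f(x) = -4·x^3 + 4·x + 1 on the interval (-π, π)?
Compute the real Fourier coefficients first: a_8 = 0, b_8 = -35/32 + π^2.
Then c_8 = (a_8 − i·b_8)/2 = -i·π^2/2 + 35·i/64.

Final answer: -i·π^2/2 + 35·i/64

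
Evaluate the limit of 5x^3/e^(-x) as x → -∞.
This is an ∞/∞ indeterminate form as x → -∞.
Compare growth rates of the dominant terms (exponentials ≫ polynomials ≫ logarithms), or apply L'Hôpital's rule; the quotient → 0.
Limit = 0.

Final answer: 0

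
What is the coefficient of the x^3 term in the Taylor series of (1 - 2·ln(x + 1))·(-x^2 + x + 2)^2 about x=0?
Expand to order 3: (1 - 2·ln(x + 1))·(-x^2 + x + 2)^2 = 16·x^3/3 - 7·x^2 - 4·x + 4 + O(x^4).
The coefficient of x^3 is 16/3.

Final answer: 16/3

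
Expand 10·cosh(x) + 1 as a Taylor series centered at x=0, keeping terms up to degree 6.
x^6/72 + 5·x^4/12 + 5·x^2 + 11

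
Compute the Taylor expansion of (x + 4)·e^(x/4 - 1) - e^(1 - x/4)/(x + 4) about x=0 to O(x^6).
x^5·(e^(-1)/5120 + 163·e/245760) + x^4·(-65·e/24576 + 5·e^(-1)/1536) + x^3·(e^(-1)/24 + e/96) + x^2·(-5·e/128 + 3·e^(-1)/8) + x·(e/8 + 2·e^(-1)) - e/4 + 4·e^(-1)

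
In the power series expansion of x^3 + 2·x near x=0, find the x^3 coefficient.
Expand to order 3: x^3 + 2·x = x^3 + 2·x + O(x^4).
The coefficient of x^3 is 1.

Final answer: 1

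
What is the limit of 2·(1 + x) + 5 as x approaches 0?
Direct substitution at x = 0 gives 7.

Final answer: 7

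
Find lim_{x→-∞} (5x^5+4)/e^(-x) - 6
The quotient is an ∞/∞ indeterminate form as x → -∞.
Compare growth rates of the dominant terms (exponentials ≫ polynomials ≫ logarithms), or apply L'Hôpital's rule; the quotient → 0.
Adding the constant: 0 - 6 = -6. Limit = -6.

Final answer: -6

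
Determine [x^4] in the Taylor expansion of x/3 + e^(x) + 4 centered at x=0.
Expand to order 4: x/3 + e^(x) + 4 = x^4/24 + x^3/6 + x^2/2 + 4·x/3 + 5 + O(x^5).
The coefficient of x^4 is 1/24.

Final answer: 1/24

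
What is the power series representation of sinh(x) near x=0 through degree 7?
x^7/5040 + x^5/120 + x^3/6 + x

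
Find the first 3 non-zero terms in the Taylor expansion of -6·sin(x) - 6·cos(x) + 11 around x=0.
3·x^2 - 6·x + 5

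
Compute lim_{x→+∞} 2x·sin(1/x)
As x → +∞: let u = 1/x → 0⁺; then 2·x·sin(1/x) = 2·1·sin(u)/u → 2·1·1 = 2.
Limit = 2.

Final answer: 2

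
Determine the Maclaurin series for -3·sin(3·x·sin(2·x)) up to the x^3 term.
-18·x^2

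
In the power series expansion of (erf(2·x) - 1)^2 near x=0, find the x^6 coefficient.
Expand to order 6: (erf(2·x) - 1)^2 = 3584·x^6/(45·π) - 64·x^5/(5·√(π)) - 128·x^4/(3·π) + 32·x^3/(3·√(π)) + 16·x^2/π - 8·x/√(π) + 1 + O(x^7).
The coefficient of x^6 is 3584/(45·π).

Final answer: 3584/(45·π)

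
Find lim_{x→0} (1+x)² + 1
Direct substitution at x = 0 gives 2.

Final answer: 2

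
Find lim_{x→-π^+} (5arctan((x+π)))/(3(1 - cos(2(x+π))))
Both numerator and denominator → 0 as x → -π^+; this is a 0/0 indeterminate form.
Expand each to leading order near x = -π: numerator ~ 5·(x + π), denominator ~ 6·(x + π)^2.
The limit of the ratio is ∞.

Final answer: ∞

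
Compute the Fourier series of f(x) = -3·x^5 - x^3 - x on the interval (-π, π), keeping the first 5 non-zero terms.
(-710 - 6·π^4 + 118·π^2)·sin(x) + (-14·π^2 + 22 + 3·π^4)·sin(2·x) + (-2·π^4 - 86/27 + 34·π^2/9)·sin(3·x) + (-11·π^2/8 + 65/64 + 3·π^4/2)·sin(4·x) + (-6·π^4/5 - 334/625 + 14·π^2/25)·sin(5·x)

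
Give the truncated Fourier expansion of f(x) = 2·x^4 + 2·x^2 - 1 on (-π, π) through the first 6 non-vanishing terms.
(88 - 16·π^2)·cos(x) + (-4 + 4·π^2)·cos(2·x) + (8/27 - 16·π^2/9)·cos(3·x) + (1/8 + π^2)·cos(4·x) + (-16·π^2/25 - 104/625)·cos(5·x) - 1 + 2·π^2/3 + 2·π^4/5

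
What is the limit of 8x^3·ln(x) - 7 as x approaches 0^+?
The product is a 0·∞ indeterminate form at x → 0⁺.
Rewrite the product as 8·ln(x) / x^(-3) and apply L'Hôpital, or use the standard hierarchy x^(-3) ≫ |ln x| as x → 0⁺.
The indeterminate product → 0, so the limit = -7.

Final answer: -7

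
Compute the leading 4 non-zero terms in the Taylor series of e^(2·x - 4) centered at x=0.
4·x^3·e^(-4)/3 + 2·x^2·e^(-4) + 2·x·e^(-4) + e^(-4)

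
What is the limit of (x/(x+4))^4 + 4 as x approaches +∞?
As x → +∞: x/(x+4) = 1/(1 + 4/x) → 1, and the 4th power of a limit-1 base also → 1; with the additive constant, 1 + 4 = 5.
Limit = 5.

Final answer: 5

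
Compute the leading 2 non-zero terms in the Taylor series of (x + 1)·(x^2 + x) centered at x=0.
2·x^2 + x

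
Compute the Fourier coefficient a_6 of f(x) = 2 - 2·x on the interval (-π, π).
a_6 = (1/π) ∫_{-π}^{π} f(x)·cos(6x) dx.
Evaluate the integral (use parity and integration by parts as needed): a_6 = 0.

Final answer: 0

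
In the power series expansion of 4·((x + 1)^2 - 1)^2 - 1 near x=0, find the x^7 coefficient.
Expand to order 7: 4·((x + 1)^2 - 1)^2 - 1 = 4·x^4 + 16·x^3 + 16·x^2 - 1 + O(x^8).
The coefficient of x^7 is 0.

Final answer: 0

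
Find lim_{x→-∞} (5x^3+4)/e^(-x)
This is an ∞/∞ indeterminate form as x → -∞.
Compare growth rates of the dominant terms (exponentials ≫ polynomials ≫ logarithms), or apply L'Hôpital's rule; the quotient → 0.
Limit = 0.

Final answer: 0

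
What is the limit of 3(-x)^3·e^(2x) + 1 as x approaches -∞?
The product is a 0·∞ indeterminate form at x → -∞.
Rewrite the product as 3(-x)^3 / e^(-2x) (an ∞/∞ form) and apply L'Hôpital, or use the standard hierarchy e^(2|x|) ≫ |(-x)^3| as x → -∞.
The indeterminate product → 0, so the limit = 1.

Final answer: 1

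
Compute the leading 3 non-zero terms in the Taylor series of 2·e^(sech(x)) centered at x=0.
2·e·x^4/3 - e·x^2 + 2·e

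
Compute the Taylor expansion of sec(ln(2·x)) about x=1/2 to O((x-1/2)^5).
1 + 2·(x - 1/2)^2 - 4·(x - 1/2)^3 + 32·(x - 1/2)^4/3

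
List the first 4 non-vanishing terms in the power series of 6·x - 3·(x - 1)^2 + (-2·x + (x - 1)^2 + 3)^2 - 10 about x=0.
-8·x^3 + 21·x^2 - 20·x + 3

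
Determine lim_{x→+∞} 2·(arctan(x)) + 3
Evaluate the dominant behaviour as x → +∞; each term tends to a finite value or vanishes.
Limit = 3 + π.

Final answer: 3 + π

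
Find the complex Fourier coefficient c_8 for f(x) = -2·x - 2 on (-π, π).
Compute the real Fourier coefficients first: a_8 = 0, b_8 = 1/2.
Then c_8 = (a_8 − i·b_8)/2 = -i/4.

Final answer: -i/4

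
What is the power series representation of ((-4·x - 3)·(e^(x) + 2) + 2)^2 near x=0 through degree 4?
349·x^4/3 + 200·x^3 + 302·x^2 + 210·x + 49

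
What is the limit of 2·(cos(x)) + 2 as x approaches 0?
Direct substitution at x = 0 gives 4.

Final answer: 4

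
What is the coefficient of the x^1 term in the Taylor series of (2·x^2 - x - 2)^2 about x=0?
Expand to order 1: (2·x^2 - x - 2)^2 = 4·x + 4 + O(x^2).
The coefficient of x^1 is 4.

Final answer: 4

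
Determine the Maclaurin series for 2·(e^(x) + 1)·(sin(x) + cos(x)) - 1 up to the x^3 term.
-x^3/3 + x^2 + 6·x + 3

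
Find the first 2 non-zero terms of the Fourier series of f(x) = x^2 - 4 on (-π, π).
-4·cos(x) - 4 + π^2/3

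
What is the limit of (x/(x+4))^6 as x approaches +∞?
As x → +∞: x/(x+4) = 1/(1 + 4/x) → 1, and the 6th power of a limit-1 base also → 1.
Limit = 1.

Final answer: 1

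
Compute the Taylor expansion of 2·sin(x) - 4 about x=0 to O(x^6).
x^5/60 - x^3/3 + 2·x - 4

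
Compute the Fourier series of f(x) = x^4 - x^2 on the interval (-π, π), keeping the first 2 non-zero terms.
(52 - 8·π^2)·cos(x) - π^2/3 + π^4/5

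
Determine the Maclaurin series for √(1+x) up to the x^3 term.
x^3/16 - x^2/8 + x/2 + 1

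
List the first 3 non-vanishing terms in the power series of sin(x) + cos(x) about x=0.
-x^2/2 + x + 1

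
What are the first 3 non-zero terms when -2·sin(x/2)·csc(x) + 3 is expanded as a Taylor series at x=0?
-5·x^4/384 - x^2/8 + 2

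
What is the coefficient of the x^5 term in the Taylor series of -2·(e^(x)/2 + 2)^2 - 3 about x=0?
Expand to order 5: -2·(e^(x)/2 + 2)^2 - 3 = -x^5/6 - x^4/2 - 4·x^3/3 - 3·x^2 - 5·x - 31/2 + O(x^6).
The coefficient of x^5 is -1/6.

Final answer: -1/6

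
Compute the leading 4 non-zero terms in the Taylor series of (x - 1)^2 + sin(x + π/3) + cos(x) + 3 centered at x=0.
-x^3/12 + x^2·(1/2 - √(3)/4) - 3·x/2 + √(3)/2 + 5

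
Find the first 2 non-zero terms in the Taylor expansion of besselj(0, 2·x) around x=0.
1 - x^2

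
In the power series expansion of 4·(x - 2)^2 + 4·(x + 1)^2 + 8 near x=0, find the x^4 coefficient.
Expand to order 4: 4·(x - 2)^2 + 4·(x + 1)^2 + 8 = 8·x^2 - 8·x + 28 + O(x^5).
The coefficient of x^4 is 0.

Final answer: 0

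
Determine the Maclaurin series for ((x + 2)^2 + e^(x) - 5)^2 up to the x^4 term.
47·x^4/12 + 15·x^3 + 25·x^2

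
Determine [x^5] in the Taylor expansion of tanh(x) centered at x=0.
Expand to order 5: tanh(x) = 2·x^5/15 - x^3/3 + x + O(x^6).
The coefficient of x^5 is 2/15.

Final answer: 2/15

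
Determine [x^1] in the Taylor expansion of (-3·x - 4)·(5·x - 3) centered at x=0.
Expand to order 1: (-3·x - 4)·(5·x - 3) = 12 - 11·x + O(x^2).
The coefficient of x^1 is -11.

Final answer: -11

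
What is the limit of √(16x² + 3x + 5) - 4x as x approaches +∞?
As x → +∞: multiply by the conjugate to get (3x+5)/(√(16x²+3x+5)+4x); the denominator ~ 8x, so the limit is 3/8.
Limit = 3/8.

Final answer: 3/8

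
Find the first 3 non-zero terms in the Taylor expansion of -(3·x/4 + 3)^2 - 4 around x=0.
-9·x^2/16 - 9·x/2 - 13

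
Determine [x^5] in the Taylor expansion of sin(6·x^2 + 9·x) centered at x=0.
Expand to order 5: sin(6·x^2 + 9·x) = 13203·x^5/40 - 243·x^4 - 243·x^3/2 + 6·x^2 + 9·x + O(x^6).
The coefficient of x^5 is 13203/40.

Final answer: 13203/40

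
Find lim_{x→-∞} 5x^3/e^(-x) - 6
The quotient is an ∞/∞ indeterminate form as x → -∞.
Compare growth rates of the dominant terms (exponentials ≫ polynomials ≫ logarithms), or apply L'Hôpital's rule; the quotient → 0.
Adding the constant: 0 - 6 = -6. Limit = -6.

Final answer: -6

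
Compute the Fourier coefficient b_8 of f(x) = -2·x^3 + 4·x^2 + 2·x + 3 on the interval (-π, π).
b_8 = (1/π) ∫_{-π}^{π} f(x)·sin(8x) dx.
Evaluate the integral (use parity and integration by parts as needed): b_8 = -35/64 + π^2/2.

Final answer: -35/64 + π^2/2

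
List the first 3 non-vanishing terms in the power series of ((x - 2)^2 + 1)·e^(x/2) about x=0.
-3·x^2/8 - 3·x/2 + 5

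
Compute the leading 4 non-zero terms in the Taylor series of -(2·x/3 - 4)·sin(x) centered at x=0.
x^4/9 - 2·x^3/3 - 2·x^2/3 + 4·x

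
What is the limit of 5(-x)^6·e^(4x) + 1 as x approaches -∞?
The product is a 0·∞ indeterminate form at x → -∞.
Rewrite the product as 5(-x)^6 / e^(-4x) (an ∞/∞ form) and apply L'Hôpital, or use the standard hierarchy e^(4|x|) ≫ |(-x)^6| as x → -∞.
The indeterminate product → 0, so the limit = 1.

Final answer: 1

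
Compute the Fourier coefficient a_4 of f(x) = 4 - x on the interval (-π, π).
a_4 = (1/π) ∫_{-π}^{π} f(x)·cos(4x) dx.
Evaluate the integral (use parity and integration by parts as needed): a_4 = 0.

Final answer: 0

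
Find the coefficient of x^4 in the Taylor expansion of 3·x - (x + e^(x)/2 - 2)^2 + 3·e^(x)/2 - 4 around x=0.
Expand to order 4: 3·x - (x + e^(x)/2 - 2)^2 + 3·e^(x)/2 - 4 = -3·x^4/16 - x^3/4 - 3·x^2/4 + 9·x - 19/4 + O(x^5).
The coefficient of x^4 is -3/16.

Final answer: -3/16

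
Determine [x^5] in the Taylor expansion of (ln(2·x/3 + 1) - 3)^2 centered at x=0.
Expand to order 5: (ln(2·x/3 + 1) - 3)^2 = -976·x^5/3645 + 116·x^4/243 - 8·x^3/9 + 16·x^2/9 - 4·x + 9 + O(x^6).
The coefficient of x^5 is -976/3645.

Final answer: -976/3645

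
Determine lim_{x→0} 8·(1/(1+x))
Direct substitution at x = 0 gives 8.

Final answer: 8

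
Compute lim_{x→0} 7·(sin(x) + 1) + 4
Direct substitution at x = 0 gives 11.

Final answer: 11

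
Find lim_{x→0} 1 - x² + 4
Direct substitution at x = 0 gives 5.

Final answer: 5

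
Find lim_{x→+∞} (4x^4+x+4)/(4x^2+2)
This is an ∞/∞ indeterminate form as x → +∞.
Divide numerator and denominator by x^4 and let the lower-order terms vanish; the numerator's degree 4 exceeds the denominator's degree 2, so the quotient diverges.
Limit = ∞.

Final answer: ∞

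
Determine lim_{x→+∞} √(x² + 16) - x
This is an ∞ − ∞ indeterminate form.
Multiply and divide by the conjugate √(x²+16) + x; the x² terms cancel, leaving 16/(√(x²+16)+x) → 0.
Limit = 0.

Final answer: 0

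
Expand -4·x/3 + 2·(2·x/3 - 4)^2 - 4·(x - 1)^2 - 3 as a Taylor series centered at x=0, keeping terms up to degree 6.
-28·x^2/9 - 4·x + 25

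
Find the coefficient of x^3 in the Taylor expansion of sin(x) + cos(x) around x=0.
Expand to order 3: sin(x) + cos(x) = -x^3/6 - x^2/2 + x + 1 + O(x^4).
The coefficient of x^3 is -1/6.

Final answer: -1/6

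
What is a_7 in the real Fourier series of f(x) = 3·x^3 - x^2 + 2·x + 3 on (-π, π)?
a_7 = (1/π) ∫_{-π}^{π} f(x)·cos(7x) dx.
Evaluate the integral (use parity and integration by parts as needed): a_7 = 4/49.

Final answer: 4/49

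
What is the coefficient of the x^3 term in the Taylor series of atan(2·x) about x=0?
Expand to order 3: atan(2·x) = -8·x^3/3 + 2·x + O(x^4).
The coefficient of x^3 is -8/3.

Final answer: -8/3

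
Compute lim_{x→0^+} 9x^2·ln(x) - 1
The product is a 0·∞ indeterminate form at x → 0⁺.
Rewrite the product as 9·ln(x) / x^(-2) and apply L'Hôpital, or use the standard hierarchy x^(-2) ≫ |ln x| as x → 0⁺.
The indeterminate product → 0, so the limit = -1.

Final answer: -1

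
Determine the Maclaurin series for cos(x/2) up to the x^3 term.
1 - x^2/8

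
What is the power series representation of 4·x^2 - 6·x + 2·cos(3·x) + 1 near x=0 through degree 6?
-81·x^6/40 + 27·x^4/4 - 5·x^2 - 6·x + 3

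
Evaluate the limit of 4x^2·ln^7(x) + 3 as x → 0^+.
The product is a 0·∞ indeterminate form at x → 0⁺.
Rewrite the product as 4·ln^7(x) / x^(-2) and apply L'Hôpital, or use the standard hierarchy x^(-2) ≫ |ln x|^7 as x → 0⁺.
The indeterminate product → 0, so the limit = 3.

Final answer: 3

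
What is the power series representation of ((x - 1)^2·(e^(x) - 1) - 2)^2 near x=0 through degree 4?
7·x^4/4 - 11·x^3/3 + 7·x^2 - 4·x + 4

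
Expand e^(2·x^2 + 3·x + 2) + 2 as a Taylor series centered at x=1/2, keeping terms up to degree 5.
2 + e^(4) + 5·e^(4)·(x - 1/2) + 29·e^(4)·(x - 1/2)^2/2 + 185·e^(4)·(x - 1/2)^3/6 + 1273·e^(4)·(x - 1/2)^4/24 + 1865·e^(4)·(x - 1/2)^5/24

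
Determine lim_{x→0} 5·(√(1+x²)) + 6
Direct substitution at x = 0 gives 11.

Final answer: 11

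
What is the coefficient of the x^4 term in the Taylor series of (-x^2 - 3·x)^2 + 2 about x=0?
Expand to order 4: (-x^2 - 3·x)^2 + 2 = x^4 + 6·x^3 + 9·x^2 + 2 + O(x^5).
The coefficient of x^4 is 1.

Final answer: 1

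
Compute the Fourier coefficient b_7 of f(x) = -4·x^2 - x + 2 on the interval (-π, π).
b_7 = (1/π) ∫_{-π}^{π} f(x)·sin(7x) dx.
Evaluate the integral (use parity and integration by parts as needed): b_7 = -2/7.

Final answer: -2/7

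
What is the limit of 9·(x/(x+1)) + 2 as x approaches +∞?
Evaluate the dominant behaviour as x → +∞; each term tends to a finite value or vanishes.
Limit = 11.

Final answer: 11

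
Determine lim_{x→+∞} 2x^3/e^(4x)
This is an ∞/∞ indeterminate form as x → +∞.
The exponential denominator e^(4x) dominates the polynomial numerator (e^x ≫ x^3 as x → ∞), so the quotient → 0.
Limit = 0.

Final answer: 0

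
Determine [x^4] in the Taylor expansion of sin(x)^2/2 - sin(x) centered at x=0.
Expand to order 4: sin(x)^2/2 - sin(x) = -x^4/6 + x^3/6 + x^2/2 - x + O(x^5).
The coefficient of x^4 is -1/6.

Final answer: -1/6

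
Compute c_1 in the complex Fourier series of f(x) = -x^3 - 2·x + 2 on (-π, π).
Compute the real Fourier coefficients first: a_1 = 0, b_1 = 8 - 2·π^2.
Then c_1 = (a_1 − i·b_1)/2 = -4·i + i·π^2.

Final answer: -4·i + i·π^2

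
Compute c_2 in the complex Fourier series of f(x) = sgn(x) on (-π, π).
Compute the real Fourier coefficients first: a_2 = 0, b_2 = 0.
Then c_2 = (a_2 − i·b_2)/2 = 0.

Final answer: 0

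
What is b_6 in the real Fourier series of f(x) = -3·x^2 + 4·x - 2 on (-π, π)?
b_6 = (1/π) ∫_{-π}^{π} f(x)·sin(6x) dx.
Evaluate the integral (use parity and integration by parts as needed): b_6 = -4/3.

Final answer: -4/3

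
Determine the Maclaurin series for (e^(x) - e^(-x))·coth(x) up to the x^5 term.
x^4/12 + x^2 + 2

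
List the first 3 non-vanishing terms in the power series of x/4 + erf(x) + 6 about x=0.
-2·x^3/(3·√(π)) + x·(1/4 + 2/√(π)) + 6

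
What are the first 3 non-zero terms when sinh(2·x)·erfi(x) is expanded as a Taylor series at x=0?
82·x^6/(45·√(π)) + 4·x^4/√(π) + 4·x^2/√(π)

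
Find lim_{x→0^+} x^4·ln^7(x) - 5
The product is a 0·∞ indeterminate form at x → 0⁺.
Rewrite the product as ln^7(x) / x^(-4) and apply L'Hôpital, or use the standard hierarchy x^(-4) ≫ |ln x|^7 as x → 0⁺.
The indeterminate product → 0, so the limit = -5.

Final answer: -5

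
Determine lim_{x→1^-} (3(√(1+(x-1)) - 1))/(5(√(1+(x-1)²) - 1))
Both numerator and denominator → 0 as x → 1^-; this is a 0/0 indeterminate form.
Expand each to leading order near x = 1: numerator ~ 3·(x - 1)/2, denominator ~ 5·(x - 1)^2/2.
The limit of the ratio is -∞.

Final answer: -∞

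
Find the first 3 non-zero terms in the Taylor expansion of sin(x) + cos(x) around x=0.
-x^2/2 + x + 1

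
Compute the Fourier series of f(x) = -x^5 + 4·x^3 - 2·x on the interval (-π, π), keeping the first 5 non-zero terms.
(-292 - 2·π^4 + 48·π^2)·sin(x) + (-9·π^2 + 31/2 + π^4)·sin(2·x) + (-2·π^4/3 - 332/81 + 112·π^2/27)·sin(3·x) + (-21·π^2/8 + 127/64 + π^4/2)·sin(4·x) + (-2·π^4/5 - 788/625 + 48·π^2/25)·sin(5·x)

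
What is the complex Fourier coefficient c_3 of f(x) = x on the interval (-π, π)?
Compute the real Fourier coefficients first: a_3 = 0, b_3 = 2/3.
Then c_3 = (a_3 − i·b_3)/2 = -i/3.

Final answer: -i/3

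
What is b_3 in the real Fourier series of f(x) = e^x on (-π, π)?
b_3 = (1/π) ∫_{-π}^{π} f(x)·sin(3x) dx.
Evaluate the integral (use parity and integration by parts as needed): b_3 = (-3 + 3·e^(2·π))·e^(-π)/(10·π).

Final answer: (-3 + 3·e^(2·π))·e^(-π)/(10·π)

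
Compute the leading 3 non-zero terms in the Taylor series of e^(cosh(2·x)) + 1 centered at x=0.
8·e·x^4/3 + 2·e·x^2 + 1 + e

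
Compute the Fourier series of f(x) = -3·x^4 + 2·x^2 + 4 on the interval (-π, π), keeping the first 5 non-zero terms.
(-152 + 24·π^2)·cos(x) + (11 - 6·π^2)·cos(2·x) + (-8/3 + 8·π^2/3)·cos(3·x) + (17/16 - 3·π^2/2)·cos(4·x) - 3·π^4/5 + 4 + 2·π^2/3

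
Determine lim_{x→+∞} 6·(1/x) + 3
Evaluate the dominant behaviour as x → +∞; each term tends to a finite value or vanishes.
Limit = 3.

Final answer: 3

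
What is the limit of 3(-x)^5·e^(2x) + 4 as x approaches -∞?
The product is a 0·∞ indeterminate form at x → -∞.
Rewrite the product as 3(-x)^5 / e^(-2x) (an ∞/∞ form) and apply L'Hôpital, or use the standard hierarchy e^(2|x|) ≫ |(-x)^5| as x → -∞.
The indeterminate product → 0, so the limit = 4.

Final answer: 4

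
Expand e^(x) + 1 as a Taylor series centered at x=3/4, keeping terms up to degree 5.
1 + e^(3/4) + e^(3/4)·(x - 3/4) + e^(3/4)·(x - 3/4)^2/2 + e^(3/4)·(x - 3/4)^3/6 + e^(3/4)·(x - 3/4)^4/24 + e^(3/4)·(x - 3/4)^5/120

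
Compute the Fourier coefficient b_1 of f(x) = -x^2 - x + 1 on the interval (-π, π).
b_1 = (1/π) ∫_{-π}^{π} f(x)·sin(1x) dx.
Evaluate the integral (use parity and integration by parts as needed): b_1 = -2.

Final answer: -2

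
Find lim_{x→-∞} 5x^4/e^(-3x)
This is an ∞/∞ indeterminate form as x → -∞.
Compare growth rates of the dominant terms (exponentials ≫ polynomials ≫ logarithms), or apply L'Hôpital's rule; the quotient → 0.
Limit = 0.

Final answer: 0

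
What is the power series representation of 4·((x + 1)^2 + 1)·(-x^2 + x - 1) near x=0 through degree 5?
-4·x^4 - 4·x^3 - 4·x^2 - 8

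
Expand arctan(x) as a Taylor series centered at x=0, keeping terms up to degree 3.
-x^3/3 + x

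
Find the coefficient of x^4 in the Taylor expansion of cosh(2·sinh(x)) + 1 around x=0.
Expand to order 4: cosh(2·sinh(x)) + 1 = 4·x^4/3 + 2·x^2 + 2 + O(x^5).
The coefficient of x^4 is 4/3.

Final answer: 4/3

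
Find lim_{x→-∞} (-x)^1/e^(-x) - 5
The quotient is an ∞/∞ indeterminate form as x → -∞.
Compare growth rates of the dominant terms (exponentials ≫ polynomials ≫ logarithms), or apply L'Hôpital's rule; the quotient → 0.
Adding the constant: 0 - 5 = -5. Limit = -5.

Final answer: -5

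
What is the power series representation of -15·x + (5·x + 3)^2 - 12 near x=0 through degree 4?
25·x^2 + 15·x - 3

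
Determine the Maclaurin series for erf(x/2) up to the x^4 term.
-x^3/(12·√(π)) + x/√(π)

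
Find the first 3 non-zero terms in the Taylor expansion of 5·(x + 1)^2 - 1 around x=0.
5·x^2 + 10·x + 4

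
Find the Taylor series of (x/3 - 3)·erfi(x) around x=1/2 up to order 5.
-17·erfi(1/2)/6 + (-17·e^(1/4) + √(π)·erfi(1/2))·(x - 1/2)/(3·√(π)) - 13·e^(1/4)·(x - 1/2)^2/(6·√(π)) - 5·e^(1/4)·(x - 1/2)^3/(2·√(π)) - 95·e^(1/4)·(x - 1/2)^4/(72·√(π)) - 71·e^(1/4)·(x - 1/2)^5/(72·√(π))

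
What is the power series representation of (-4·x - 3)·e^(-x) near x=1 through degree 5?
-7·e^(-1) + 3·e^(-1)·(x - 1) + e^(-1)·(x - 1)^2/2 - 5·e^(-1)·(x - 1)^3/6 + 3·e^(-1)·(x - 1)^4/8 - 13·e^(-1)·(x - 1)^5/120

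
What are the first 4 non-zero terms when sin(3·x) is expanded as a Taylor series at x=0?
-243·x^7/560 + 81·x^5/40 - 9·x^3/2 + 3·x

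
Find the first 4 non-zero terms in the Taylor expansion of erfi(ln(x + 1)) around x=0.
-3·x^4/(2·√(π)) + 4·x^3/(3·√(π)) - x^2/√(π) + 2·x/√(π)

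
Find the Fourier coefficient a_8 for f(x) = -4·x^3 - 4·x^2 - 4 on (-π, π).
a_8 = (1/π) ∫_{-π}^{π} f(x)·cos(8x) dx.
Evaluate the integral (use parity and integration by parts as needed): a_8 = -1/4.

Final answer: -1/4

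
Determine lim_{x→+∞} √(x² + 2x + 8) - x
This is an ∞ − ∞ indeterminate form.
Multiply and divide by the conjugate √(x²+2x + 8) + x; the x² terms cancel, leaving (2x + 8)/(√(x²+2x + 8)+x) → 2/2 = 1.
Limit = 1.

Final answer: 1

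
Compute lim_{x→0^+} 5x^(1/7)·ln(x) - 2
The product is a 0·∞ indeterminate form at x → 0⁺.
Rewrite the product as 5·ln(x) / x^(-1/7) and apply L'Hôpital, or use the standard hierarchy x^(-1/7) ≫ |ln x| as x → 0⁺.
The indeterminate product → 0, so the limit = -2.

Final answer: -2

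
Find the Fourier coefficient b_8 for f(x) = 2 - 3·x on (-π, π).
b_8 = (1/π) ∫_{-π}^{π} f(x)·sin(8x) dx.
Evaluate the integral (use parity and integration by parts as needed): b_8 = 3/4.

Final answer: 3/4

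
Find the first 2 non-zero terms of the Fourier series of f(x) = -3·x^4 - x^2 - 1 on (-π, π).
(-140 + 24·π^2)·cos(x) - 3·π^4/5 - π^2/3 - 1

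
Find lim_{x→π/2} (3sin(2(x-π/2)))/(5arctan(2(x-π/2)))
Both numerator and denominator → 0 as x → π/2; this is a 0/0 indeterminate form.
Expand each to leading order near x = π/2: numerator ~ 6·(x - π/2), denominator ~ 10·(x - π/2).
The limit of the ratio is 3/5.

Final answer: 3/5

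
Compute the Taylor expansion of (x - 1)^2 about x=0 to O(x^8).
x^2 - 2·x + 1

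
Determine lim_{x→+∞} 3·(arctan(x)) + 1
Evaluate the dominant behaviour as x → +∞; each term tends to a finite value or vanishes.
Limit = 1 + 3·π/2.

Final answer: 1 + 3·π/2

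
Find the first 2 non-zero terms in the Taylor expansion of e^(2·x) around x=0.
2·x + 1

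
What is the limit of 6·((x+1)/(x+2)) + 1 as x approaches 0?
Direct substitution at x = 0 gives 4.

Final answer: 4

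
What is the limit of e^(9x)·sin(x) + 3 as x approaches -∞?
Evaluate the dominant behaviour as x → -∞; each term tends to a finite value or vanishes.
Limit = 3.

Final answer: 3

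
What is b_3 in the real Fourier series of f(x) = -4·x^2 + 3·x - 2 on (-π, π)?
b_3 = (1/π) ∫_{-π}^{π} f(x)·sin(3x) dx.
Evaluate the integral (use parity and integration by parts as needed): b_3 = 2.

Final answer: 2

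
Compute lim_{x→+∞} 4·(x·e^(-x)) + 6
Evaluate the dominant behaviour as x → +∞; each term tends to a finite value or vanishes.
Limit = 6.

Final answer: 6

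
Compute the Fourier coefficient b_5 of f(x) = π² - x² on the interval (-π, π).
b_5 = (1/π) ∫_{-π}^{π} f(x)·sin(5x) dx.
Evaluate the integral (use parity and integration by parts as needed): b_5 = 0.

Final answer: 0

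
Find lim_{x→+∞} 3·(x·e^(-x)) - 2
Evaluate the dominant behaviour as x → +∞; each term tends to a finite value or vanishes.
Limit = -2.

Final answer: -2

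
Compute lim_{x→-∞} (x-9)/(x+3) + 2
Evaluate the dominant behaviour as x → -∞; each term tends to a finite value or vanishes.
Limit = 3.

Final answer: 3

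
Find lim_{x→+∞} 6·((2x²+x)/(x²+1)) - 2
Evaluate the dominant behaviour as x → +∞; each term tends to a finite value or vanishes.
Limit = 10.

Final answer: 10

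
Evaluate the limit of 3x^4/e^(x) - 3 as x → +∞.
The quotient is an ∞/∞ indeterminate form as x → +∞.
The exponential denominator e^(x) dominates the polynomial numerator (e^x ≫ x^4 as x → ∞), so the quotient → 0.
Adding the constant: 0 - 3 = -3. Limit = -3.

Final answer: -3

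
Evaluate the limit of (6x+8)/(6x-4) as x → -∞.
Evaluate the dominant behaviour as x → -∞; each term tends to a finite value or vanishes.
Limit = 1.

Final answer: 1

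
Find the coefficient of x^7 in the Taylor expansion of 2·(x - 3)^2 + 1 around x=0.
Expand to order 7: 2·(x - 3)^2 + 1 = 2·x^2 - 12·x + 19 + O(x^8).
The coefficient of x^7 is 0.

Final answer: 0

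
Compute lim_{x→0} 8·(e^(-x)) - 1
Direct substitution at x = 0 gives 7.

Final answer: 7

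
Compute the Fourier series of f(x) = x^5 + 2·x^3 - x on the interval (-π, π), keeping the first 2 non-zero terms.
(-36·π^2 + 2·π^4 + 214)·sin(x) + (-π^4 - 7/2 + 3·π^2)·sin(2·x)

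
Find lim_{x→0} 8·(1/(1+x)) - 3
Direct substitution at x = 0 gives 5.

Final answer: 5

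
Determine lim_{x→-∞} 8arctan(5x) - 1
Evaluate the dominant behaviour as x → -∞; each term tends to a finite value or vanishes.
Limit = -4·π - 1.

Final answer: -4·π - 1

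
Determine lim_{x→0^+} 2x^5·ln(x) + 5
The product is a 0·∞ indeterminate form at x → 0⁺.
Rewrite the product as 2·ln(x) / x^(-5) and apply L'Hôpital, or use the standard hierarchy x^(-5) ≫ |ln x| as x → 0⁺.
The indeterminate product → 0, so the limit = 5.

Final answer: 5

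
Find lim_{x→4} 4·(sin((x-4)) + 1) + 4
Direct substitution at x = 4 gives 8.

Final answer: 8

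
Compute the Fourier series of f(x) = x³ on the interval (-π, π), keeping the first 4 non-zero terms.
(-12 + 2·π^2)·sin(x) + (3/2 - π^2)·sin(2·x) + (-4/9 + 2·π^2/3)·sin(3·x) + (3/16 - π^2/2)·sin(4·x)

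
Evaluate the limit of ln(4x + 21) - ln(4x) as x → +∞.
This is an ∞ − ∞ indeterminate form.
Combine the logarithms: ln(4x+21) − ln(4x) = ln((4x+21)/(4x)) = ln(1 + 21/(4x)) → ln(1) = 0.
Limit = 0.

Final answer: 0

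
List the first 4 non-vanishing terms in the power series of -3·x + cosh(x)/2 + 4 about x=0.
x^4/48 + x^2/4 - 3·x + 9/2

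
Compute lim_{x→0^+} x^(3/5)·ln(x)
This is a 0·∞ indeterminate form at x → 0⁺.
Rewrite the product as ln(x) / x^(-3/5) and apply L'Hôpital, or use the standard hierarchy x^(-3/5) ≫ |ln x| as x → 0⁺.
The indeterminate product → 0, so the limit = 0.

Final answer: 0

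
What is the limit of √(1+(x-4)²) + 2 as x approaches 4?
Direct substitution at x = 4 gives 3.

Final answer: 3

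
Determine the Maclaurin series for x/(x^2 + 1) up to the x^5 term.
x^5 - x^3 + x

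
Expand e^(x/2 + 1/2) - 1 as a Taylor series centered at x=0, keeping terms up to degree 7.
x^7·e^(1/2)/645120 + x^6·e^(1/2)/46080 + x^5·e^(1/2)/3840 + x^4·e^(1/2)/384 + x^3·e^(1/2)/48 + x^2·e^(1/2)/8 + x·e^(1/2)/2 - 1 + e^(1/2)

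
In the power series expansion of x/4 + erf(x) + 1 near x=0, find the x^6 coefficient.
Expand to order 6: x/4 + erf(x) + 1 = x^5/(5·√(π)) - 2·x^3/(3·√(π)) + x·(1/4 + 2/√(π)) + 1 + O(x^7).
The coefficient of x^6 is 0.

Final answer: 0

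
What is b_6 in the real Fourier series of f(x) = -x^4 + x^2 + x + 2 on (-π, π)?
b_6 = (1/π) ∫_{-π}^{π} f(x)·sin(6x) dx.
Evaluate the integral (use parity and integration by parts as needed): b_6 = -1/3.

Final answer: -1/3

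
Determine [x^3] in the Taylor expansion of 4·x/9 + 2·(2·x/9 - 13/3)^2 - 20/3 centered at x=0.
Expand to order 3: 4·x/9 + 2·(2·x/9 - 13/3)^2 - 20/3 = 8·x^2/81 - 92·x/27 + 278/9 + O(x^4).
The coefficient of x^3 is 0.

Final answer: 0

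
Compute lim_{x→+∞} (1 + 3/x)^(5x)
As x → +∞: write (1 + 3/x)^(5x) = ((1 + 3/x)^x)^5 → (e^3)^5 = e^15.
Limit = e^(15).

Final answer: e^(15)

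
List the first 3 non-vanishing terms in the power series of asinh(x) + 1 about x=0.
-x^3/6 + x + 1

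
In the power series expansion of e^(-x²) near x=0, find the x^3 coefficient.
Expand to order 3: e^(-x²) = 1 - x^2 + O(x^4).
The coefficient of x^3 is 0.

Final answer: 0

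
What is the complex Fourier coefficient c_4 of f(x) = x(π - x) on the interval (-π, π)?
Compute the real Fourier coefficients first: a_4 = -1/4, b_4 = -π/2.
Then c_4 = (a_4 − i·b_4)/2 = -1/8 + i·π/4.

Final answer: -1/8 + i·π/4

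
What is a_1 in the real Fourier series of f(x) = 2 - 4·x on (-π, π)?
a_1 = (1/π) ∫_{-π}^{π} f(x)·cos(1x) dx.
Evaluate the integral (use parity and integration by parts as needed): a_1 = 0.

Final answer: 0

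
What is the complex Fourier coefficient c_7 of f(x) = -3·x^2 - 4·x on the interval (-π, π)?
Compute the real Fourier coefficients first: a_7 = 12/49, b_7 = -8/7.
Then c_7 = (a_7 − i·b_7)/2 = 6/49 + 4·i/7.

Final answer: 6/49 + 4·i/7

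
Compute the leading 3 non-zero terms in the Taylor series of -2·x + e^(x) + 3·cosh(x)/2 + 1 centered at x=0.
5·x^2/4 - x + 7/2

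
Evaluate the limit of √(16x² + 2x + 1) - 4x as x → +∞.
As x → +∞: multiply by the conjugate to get (2x+1)/(√(16x²+2x+1)+4x); the denominator ~ 8x, so the limit is 2/8 = 1/4.
Limit = 1/4.

Final answer: 1/4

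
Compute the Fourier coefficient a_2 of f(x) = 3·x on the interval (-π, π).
a_2 = (1/π) ∫_{-π}^{π} f(x)·cos(2x) dx.
Evaluate the integral (use parity and integration by parts as needed): a_2 = 0.

Final answer: 0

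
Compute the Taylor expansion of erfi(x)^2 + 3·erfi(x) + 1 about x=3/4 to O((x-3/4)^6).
1 + erfi(3/4)^2 + 3·erfi(3/4) + (4·e^(9/16)·erfi(3/4) + 6·e^(9/16))·(x - 3/4)/√(π) + (6·π·e^(9/16)·erfi(3/4) + 8·√(π)·e^(9/8) + 9·π·e^(9/16))·(x - 3/4)^2/(2·π^(3/2)) + (34·π·e^(9/16)·erfi(3/4) + 51·π·e^(9/16) + 72·√(π)·e^(9/8))·(x - 3/4)^3/(12·π^(3/2)) + (198·π·e^(9/16)·erfi(3/4) + 297·π·e^(9/16) + 760·√(π)·e^(9/8))·(x - 3/4)^4/(96·π^(3/2)) + (94·π·e^(9/16)·erfi(3/4) + 141·π·e^(9/16) + 536·√(π)·e^(9/8))·(x - 3/4)^5/(64·π^(3/2))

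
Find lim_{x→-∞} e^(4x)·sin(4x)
Evaluate the dominant behaviour as x → -∞; each term tends to a finite value or vanishes.
Limit = 0.

Final answer: 0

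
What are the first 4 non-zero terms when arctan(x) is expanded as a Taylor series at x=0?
-x^7/7 + x^5/5 - x^3/3 + x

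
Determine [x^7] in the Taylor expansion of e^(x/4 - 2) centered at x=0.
Expand to order 7: e^(x/4 - 2) = x^7·e^(-2)/82575360 + x^6·e^(-2)/2949120 + x^5·e^(-2)/122880 + x^4·e^(-2)/6144 + x^3·e^(-2)/384 + x^2·e^(-2)/32 + x·e^(-2)/4 + e^(-2) + O(x^8).
The coefficient of x^7 is e^(-2)/82575360.

Final answer: e^(-2)/82575360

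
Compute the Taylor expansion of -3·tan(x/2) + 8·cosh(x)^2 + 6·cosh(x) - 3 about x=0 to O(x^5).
35·x^4/12 - x^3/8 + 11·x^2 - 3·x/2 + 11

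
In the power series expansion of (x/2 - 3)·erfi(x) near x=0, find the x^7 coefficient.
Expand to order 7: (x/2 - 3)·erfi(x) = -x^7/(7·√(π)) + x^6/(10·√(π)) - 3·x^5/(5·√(π)) + x^4/(3·√(π)) - 2·x^3/√(π) + x^2/√(π) - 6·x/√(π) + O(x^8).
The coefficient of x^7 is -1/(7·√(π)).

Final answer: -1/(7·√(π))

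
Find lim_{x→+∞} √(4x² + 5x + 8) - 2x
As x → +∞: multiply by the conjugate to get (5x+8)/(√(4x²+5x+8)+2x); the denominator ~ 4x, so the limit is 5/4.
Limit = 5/4.

Final answer: 5/4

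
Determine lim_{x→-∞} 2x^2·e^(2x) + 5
The product is a 0·∞ indeterminate form at x → -∞.
Rewrite the product as 2x^2 / e^(-2x) (an ∞/∞ form) and apply L'Hôpital, or use the standard hierarchy e^(2|x|) ≫ |x^2| as x → -∞.
The indeterminate product → 0, so the limit = 5.

Final answer: 5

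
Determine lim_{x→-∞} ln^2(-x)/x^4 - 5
The quotient is an ∞/∞ indeterminate form as x → -∞.
Compare growth rates of the dominant terms (exponentials ≫ polynomials ≫ logarithms), or apply L'Hôpital's rule; the quotient → 0.
Adding the constant: 0 - 5 = -5. Limit = -5.

Final answer: -5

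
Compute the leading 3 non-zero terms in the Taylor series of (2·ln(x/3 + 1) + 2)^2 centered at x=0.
-4·x^3/81 + 8·x/3 + 4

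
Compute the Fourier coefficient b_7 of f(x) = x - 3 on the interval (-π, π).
b_7 = (1/π) ∫_{-π}^{π} f(x)·sin(7x) dx.
Evaluate the integral (use parity and integration by parts as needed): b_7 = 2/7.

Final answer: 2/7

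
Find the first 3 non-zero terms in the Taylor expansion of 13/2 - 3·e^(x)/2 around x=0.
-3·x^2/4 - 3·x/2 + 5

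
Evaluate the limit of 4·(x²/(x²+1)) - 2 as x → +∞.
Evaluate the dominant behaviour as x → +∞; each term tends to a finite value or vanishes.
Limit = 2.

Final answer: 2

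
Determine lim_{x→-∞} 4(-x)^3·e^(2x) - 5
The product is a 0·∞ indeterminate form at x → -∞.
Rewrite the product as 4(-x)^3 / e^(-2x) (an ∞/∞ form) and apply L'Hôpital, or use the standard hierarchy e^(2|x|) ≫ |(-x)^3| as x → -∞.
The indeterminate product → 0, so the limit = -5.

Final answer: -5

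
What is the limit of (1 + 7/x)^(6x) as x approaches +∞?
As x → +∞: write (1 + 7/x)^(6x) = ((1 + 7/x)^x)^6 → (e^7)^6 = e^42.
Limit = e^(42).

Final answer: e^(42)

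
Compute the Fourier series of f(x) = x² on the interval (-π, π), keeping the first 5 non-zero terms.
-4·cos(x) + cos(2·x) - 4·cos(3·x)/9 + cos(4·x)/4 + π^2/3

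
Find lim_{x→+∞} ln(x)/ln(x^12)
This is an ∞/∞ indeterminate form as x → +∞.
Write ln(x^12) = 12·ln(x), reducing the quotient to 1/12.
Limit = 1/12.

Final answer: 1/12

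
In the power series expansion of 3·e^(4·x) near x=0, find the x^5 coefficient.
Expand to order 5: 3·e^(4·x) = 128·x^5/5 + 32·x^4 + 32·x^3 + 24·x^2 + 12·x + 3 + O(x^6).
The coefficient of x^5 is 128/5.

Final answer: 128/5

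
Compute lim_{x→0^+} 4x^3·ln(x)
This is a 0·∞ indeterminate form at x → 0⁺.
Rewrite the product as 4·ln(x) / x^(-3) and apply L'Hôpital, or use the standard hierarchy x^(-3) ≫ |ln x| as x → 0⁺.
The indeterminate product → 0, so the limit = 0.

Final answer: 0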